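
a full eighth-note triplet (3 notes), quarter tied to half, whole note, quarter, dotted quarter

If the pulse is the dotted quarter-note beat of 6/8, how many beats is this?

7

One dotted quarter-note beat = 3 eighth notes.
Convert each value to eighth notes: a full eighth-note triplet (3 notes) (three triplet eighths span one quarter) = 2; quarter tied to half (quarter + half) = 6; whole note = 8; quarter = 2; dotted quarter = 3.
Altogether 2 + 6 + 8 + 2 + 3 = 21.
21 ÷ 3 = 7 beats.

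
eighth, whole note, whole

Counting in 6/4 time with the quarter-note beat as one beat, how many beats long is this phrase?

8.5

One quarter-note beat = 2 eighth notes.
Each duration in eighth notes: eighth = 1; whole note = 8; whole = 8.
Adding: 1 + 8 + 8 = 17.
17 ÷ 2 = 8.5 beats.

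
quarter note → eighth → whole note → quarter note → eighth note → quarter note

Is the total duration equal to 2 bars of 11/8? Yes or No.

One bar of 11/8 = 11 eighth notes, so 2 bars = 22.
Convert each value to eighth notes: quarter note = 2; eighth = 1; whole note = 8; quarter note = 2; eighth note = 1; quarter note = 2.
Total: 2 + 1 + 8 + 2 + 1 + 2 = 16.
16 falls short of 22, so the answer is No.

No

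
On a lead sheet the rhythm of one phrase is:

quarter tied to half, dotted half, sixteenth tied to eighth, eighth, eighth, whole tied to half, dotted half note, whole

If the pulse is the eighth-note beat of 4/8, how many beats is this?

41.5

One eighth-note beat = 2 sixteenth notes.
Working in sixteenth notes: quarter tied to half (quarter + half) = 12; dotted half = 12; sixteenth tied to eighth (sixteenth + eighth) = 3; eighth = 2; eighth = 2; whole tied to half (whole + half) = 24; dotted half note = 12; whole = 16.
Altogether 12 + 12 + 3 + 2 + 2 + 24 + 12 + 16 = 83.
83 ÷ 2 = 41.5 beats.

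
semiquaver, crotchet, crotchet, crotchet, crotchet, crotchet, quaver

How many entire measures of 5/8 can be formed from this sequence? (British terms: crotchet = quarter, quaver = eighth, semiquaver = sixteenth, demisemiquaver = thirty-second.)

One bar of 5/8 = 10 sixteenth notes.
Working in sixteenth notes: semiquaver = 1; crotchet = 4; crotchet = 4; crotchet = 4; crotchet = 4; crotchet = 4; quaver = 2.
Total: 1 + 4 + 4 + 4 + 4 + 4 + 2 = 23.
23 ÷ 10 = 2 complete bars with 3 left over.

2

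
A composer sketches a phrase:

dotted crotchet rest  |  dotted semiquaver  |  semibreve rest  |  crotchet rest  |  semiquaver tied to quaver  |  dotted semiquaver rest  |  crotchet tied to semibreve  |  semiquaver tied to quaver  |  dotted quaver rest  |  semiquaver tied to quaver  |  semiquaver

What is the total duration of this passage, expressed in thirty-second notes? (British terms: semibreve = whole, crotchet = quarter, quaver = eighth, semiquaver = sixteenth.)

Each duration in thirty-second notes: dotted crotchet rest = 12; dotted semiquaver = 3; semibreve rest = 32; crotchet rest = 8; semiquaver tied to quaver (semiquaver + quaver) = 6; dotted semiquaver rest = 3; crotchet tied to semibreve (crotchet + semibreve) = 40; semiquaver tied to quaver (semiquaver + quaver) = 6; dotted quaver rest = 6; semiquaver tied to quaver (semiquaver + quaver) = 6; semiquaver = 2.
Adding: 12 + 3 + 32 + 8 + 6 + 3 + 40 + 6 + 6 + 6 + 2 = 124 thirty-second notes.

124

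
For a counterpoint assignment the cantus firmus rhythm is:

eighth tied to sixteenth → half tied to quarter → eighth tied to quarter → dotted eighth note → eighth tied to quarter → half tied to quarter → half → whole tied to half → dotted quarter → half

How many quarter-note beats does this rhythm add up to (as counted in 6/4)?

One quarter-note beat = 4 sixteenth notes.
Working in sixteenth notes: eighth tied to sixteenth (eighth + sixteenth) = 3; half tied to quarter (half + quarter) = 12; eighth tied to quarter (eighth + quarter) = 6; dotted eighth note = 3; eighth tied to quarter (eighth + quarter) = 6; half tied to quarter (half + quarter) = 12; half = 8; whole tied to half (whole + half) = 24; dotted quarter = 6; half = 8.
Altogether 3 + 12 + 6 + 3 + 6 + 12 + 8 + 24 + 6 + 8 = 88.
88 ÷ 4 = 22 beats.

22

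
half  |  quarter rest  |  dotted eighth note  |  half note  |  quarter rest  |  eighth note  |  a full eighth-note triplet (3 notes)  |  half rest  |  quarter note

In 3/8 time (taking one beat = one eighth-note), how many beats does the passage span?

One eighth-note beat = 2 sixteenth notes.
Each duration in sixteenth notes: half = 8; quarter rest = 4; dotted eighth note = 3; half note = 8; quarter rest = 4; eighth note = 2; a full eighth-note triplet (3 notes) (three triplet eighths span one quarter) = 4; half rest = 8; quarter note = 4.
Adding: 8 + 4 + 3 + 8 + 4 + 2 + 4 + 8 + 4 = 45.
45 ÷ 2 = 22.5 beats.

22.5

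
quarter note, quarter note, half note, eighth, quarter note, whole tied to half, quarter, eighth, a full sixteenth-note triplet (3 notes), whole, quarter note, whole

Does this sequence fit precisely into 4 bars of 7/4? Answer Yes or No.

One bar of 7/4 = 14 eighth notes, so 4 bars = 56.
In eighth notes: quarter note = 2; quarter note = 2; half note = 4; eighth = 1; quarter note = 2; whole tied to half (whole + half) = 12; quarter = 2; eighth = 1; a full sixteenth-note triplet (3 notes) (three triplet sixteenths span one eighth) = 1; whole = 8; quarter note = 2; whole = 8.
Sum: 2 + 2 + 4 + 1 + 2 + 12 + 2 + 1 + 1 + 8 + 2 + 8 = 45.
45 falls short of 56, so the answer is No.

No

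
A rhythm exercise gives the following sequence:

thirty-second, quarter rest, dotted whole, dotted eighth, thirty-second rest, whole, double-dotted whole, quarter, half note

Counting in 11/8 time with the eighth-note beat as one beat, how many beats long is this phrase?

One eighth-note beat = 4 thirty-second notes.
Convert each value to thirty-second notes: thirty-second = 1; quarter rest = 8; dotted whole = 48; dotted eighth = 6; thirty-second rest = 1; whole = 32; double-dotted whole = 56; quarter = 8; half note = 16.
Adding: 1 + 8 + 48 + 6 + 1 + 32 + 56 + 8 + 16 = 176.
176 ÷ 4 = 44 beats.

44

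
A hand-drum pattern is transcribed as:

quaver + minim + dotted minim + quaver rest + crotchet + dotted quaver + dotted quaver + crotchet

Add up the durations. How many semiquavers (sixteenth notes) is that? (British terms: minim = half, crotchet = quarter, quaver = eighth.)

Express everything in sixteenth notes: quaver = 2; minim = 8; dotted minim = 12; quaver rest = 2; crotchet = 4; dotted quaver = 3; dotted quaver = 3; crotchet = 4.
Total: 2 + 8 + 12 + 2 + 4 + 3 + 3 + 4 = 38 sixteenth notes.

38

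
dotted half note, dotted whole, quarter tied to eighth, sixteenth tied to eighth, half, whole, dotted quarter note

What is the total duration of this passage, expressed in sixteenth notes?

In sixteenth notes: dotted half note = 12; dotted whole = 24; quarter tied to eighth (quarter + eighth) = 6; sixteenth tied to eighth (sixteenth + eighth) = 3; half = 8; whole = 16; dotted quarter note = 6.
Total: 12 + 24 + 6 + 3 + 8 + 16 + 6 = 75 sixteenth notes.

75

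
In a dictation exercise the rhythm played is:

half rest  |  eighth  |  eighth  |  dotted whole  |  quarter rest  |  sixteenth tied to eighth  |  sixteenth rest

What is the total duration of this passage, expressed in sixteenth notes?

Working in sixteenth notes: half rest = 8; eighth = 2; eighth = 2; dotted whole = 24; quarter rest = 4; sixteenth tied to eighth (sixteenth + eighth) = 3; sixteenth rest = 1.
Sum: 8 + 2 + 2 + 24 + 4 + 3 + 1 = 44 sixteenth notes.

44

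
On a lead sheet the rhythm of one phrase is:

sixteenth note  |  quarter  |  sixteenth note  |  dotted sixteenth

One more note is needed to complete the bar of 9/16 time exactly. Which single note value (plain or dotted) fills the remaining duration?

The bar of 9/16 = 18 thirty-second notes.
In thirty-second notes: sixteenth note = 2; quarter = 8; sixteenth note = 2; dotted sixteenth = 3.
Altogether 2 + 8 + 2 + 3 = 15.
Remaining: 18 − 15 = 3 thirty-second notes, which is a dotted sixteenth note.

dotted sixteenth note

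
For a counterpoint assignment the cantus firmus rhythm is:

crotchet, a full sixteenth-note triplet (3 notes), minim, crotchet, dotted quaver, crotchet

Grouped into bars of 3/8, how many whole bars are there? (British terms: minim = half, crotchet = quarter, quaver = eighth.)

4

One bar of 3/8 = 6 sixteenth notes.
Convert each value to sixteenth notes: crotchet = 4; a full sixteenth-note triplet (3 notes) (three triplet sixteenths span one eighth) = 2; minim = 8; crotchet = 4; dotted quaver = 3; crotchet = 4.
Sum: 4 + 2 + 8 + 4 + 3 + 4 = 25.
25 ÷ 6 = 4 complete bars with 1 left over.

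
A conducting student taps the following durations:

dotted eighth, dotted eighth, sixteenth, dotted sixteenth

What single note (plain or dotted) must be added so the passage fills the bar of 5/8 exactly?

The bar of 5/8 = 20 thirty-second notes.
Express everything in thirty-second notes: dotted eighth = 6; dotted eighth = 6; sixteenth = 2; dotted sixteenth = 3.
Altogether 6 + 6 + 2 + 3 = 17.
Remaining: 20 − 17 = 3 thirty-second notes, which is a dotted sixteenth note.

dotted sixteenth note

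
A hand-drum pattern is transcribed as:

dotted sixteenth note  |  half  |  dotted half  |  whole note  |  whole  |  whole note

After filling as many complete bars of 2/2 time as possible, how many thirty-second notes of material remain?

One bar of 2/2 = 32 thirty-second notes.
Express everything in thirty-second notes: dotted sixteenth note = 3; half = 16; dotted half = 24; whole note = 32; whole = 32; whole note = 32.
Adding: 3 + 16 + 24 + 32 + 32 + 32 = 139.
139 ÷ 32 = 4 complete bars with 11 thirty-second notes remaining.

11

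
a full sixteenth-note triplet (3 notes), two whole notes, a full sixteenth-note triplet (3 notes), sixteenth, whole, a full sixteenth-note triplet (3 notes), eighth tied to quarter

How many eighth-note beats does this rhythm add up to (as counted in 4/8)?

One eighth-note beat = 2 sixteenth notes.
Express everything in sixteenth notes: a full sixteenth-note triplet (3 notes) (three triplet sixteenths span one eighth) = 2; whole note = 16; whole note = 16; a full sixteenth-note triplet (3 notes) (three triplet sixteenths span one eighth) = 2; sixteenth = 1; whole = 16; a full sixteenth-note triplet (3 notes) (three triplet sixteenths span one eighth) = 2; eighth tied to quarter (eighth + quarter) = 6.
Altogether 2 + 16 + 16 + 2 + 1 + 16 + 2 + 6 = 61.
61 ÷ 2 = 30.5 beats.

30.5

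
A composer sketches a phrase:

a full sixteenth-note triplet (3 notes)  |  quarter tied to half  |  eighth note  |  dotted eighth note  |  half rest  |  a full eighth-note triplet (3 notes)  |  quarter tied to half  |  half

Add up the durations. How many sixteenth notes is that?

51

Convert each value to sixteenth notes: a full sixteenth-note triplet (3 notes) (three triplet sixteenths span one eighth) = 2; quarter tied to half (quarter + half) = 12; eighth note = 2; dotted eighth note = 3; half rest = 8; a full eighth-note triplet (3 notes) (three triplet eighths span one quarter) = 4; quarter tied to half (quarter + half) = 12; half = 8.
Altogether 2 + 12 + 2 + 3 + 8 + 4 + 12 + 8 = 51 sixteenth notes.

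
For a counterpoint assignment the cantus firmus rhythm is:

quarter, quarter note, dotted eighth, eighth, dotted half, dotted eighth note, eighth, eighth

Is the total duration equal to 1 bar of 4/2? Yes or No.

Yes

One bar of 4/2 = 32 sixteenth notes.
Express everything in sixteenth notes: quarter = 4; quarter note = 4; dotted eighth = 3; eighth = 2; dotted half = 12; dotted eighth note = 3; eighth = 2; eighth = 2.
Adding: 4 + 4 + 3 + 2 + 12 + 3 + 2 + 2 = 32.
32 equals 32, so the answer is Yes.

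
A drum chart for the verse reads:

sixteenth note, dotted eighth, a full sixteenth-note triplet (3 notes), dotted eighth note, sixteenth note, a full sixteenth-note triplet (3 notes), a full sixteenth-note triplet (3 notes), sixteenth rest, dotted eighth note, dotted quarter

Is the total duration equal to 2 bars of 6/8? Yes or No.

One bar of 6/8 = 12 sixteenth notes, so 2 bars = 24.
Each duration in sixteenth notes: sixteenth note = 1; dotted eighth = 3; a full sixteenth-note triplet (3 notes) (three triplet sixteenths span one eighth) = 2; dotted eighth note = 3; sixteenth note = 1; a full sixteenth-note triplet (3 notes) (three triplet sixteenths span one eighth) = 2; a full sixteenth-note triplet (3 notes) (three triplet sixteenths span one eighth) = 2; sixteenth rest = 1; dotted eighth note = 3; dotted quarter = 6.
Adding: 1 + 3 + 2 + 3 + 1 + 2 + 2 + 1 + 3 + 6 = 24.
24 equals 24, so the answer is Yes.

Yes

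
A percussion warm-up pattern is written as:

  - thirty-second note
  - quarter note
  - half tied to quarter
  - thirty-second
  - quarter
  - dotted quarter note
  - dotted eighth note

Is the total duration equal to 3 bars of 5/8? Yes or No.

One bar of 5/8 = 20 thirty-second notes, so 3 bars = 60.
Each duration in thirty-second notes: thirty-second note = 1; quarter note = 8; half tied to quarter (half + quarter) = 24; thirty-second = 1; quarter = 8; dotted quarter note = 12; dotted eighth note = 6.
Total: 1 + 8 + 24 + 1 + 8 + 12 + 6 = 60.
60 equals 60, so the answer is Yes.

Yes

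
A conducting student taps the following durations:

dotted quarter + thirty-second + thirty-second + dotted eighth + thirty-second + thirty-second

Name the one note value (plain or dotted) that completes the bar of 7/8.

The bar of 7/8 = 28 thirty-second notes.
In thirty-second notes: dotted quarter = 12; thirty-second = 1; thirty-second = 1; dotted eighth = 6; thirty-second = 1; thirty-second = 1.
Adding: 12 + 1 + 1 + 6 + 1 + 1 = 22.
Remaining: 28 − 22 = 6 thirty-second notes, which is a dotted eighth note.

dotted eighth note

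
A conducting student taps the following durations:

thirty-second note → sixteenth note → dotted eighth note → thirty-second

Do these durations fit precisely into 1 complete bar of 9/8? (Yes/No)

One bar of 9/8 = 36 thirty-second notes.
In thirty-second notes: thirty-second note = 1; sixteenth note = 2; dotted eighth note = 6; thirty-second = 1.
Altogether 1 + 2 + 6 + 1 = 10.
10 falls short of 36, so the answer is No.

No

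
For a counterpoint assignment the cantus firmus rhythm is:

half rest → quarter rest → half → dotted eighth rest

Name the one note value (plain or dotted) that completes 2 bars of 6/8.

sixteenth note

2 bars of 6/8 = 24 sixteenth notes.
Working in sixteenth notes: half rest = 8; quarter rest = 4; half = 8; dotted eighth rest = 3.
Altogether 8 + 4 + 8 + 3 = 23.
Remaining: 24 − 23 = 1 sixteenth note, which is a sixteenth note.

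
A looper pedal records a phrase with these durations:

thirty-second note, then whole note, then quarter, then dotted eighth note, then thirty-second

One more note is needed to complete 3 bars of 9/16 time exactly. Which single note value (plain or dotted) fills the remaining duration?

3 bars of 9/16 = 54 thirty-second notes.
In thirty-second notes: thirty-second note = 1; whole note = 32; quarter = 8; dotted eighth note = 6; thirty-second = 1.
Adding: 1 + 32 + 8 + 6 + 1 = 48.
Remaining: 54 − 48 = 6 thirty-second notes, which is a dotted eighth note.

dotted eighth note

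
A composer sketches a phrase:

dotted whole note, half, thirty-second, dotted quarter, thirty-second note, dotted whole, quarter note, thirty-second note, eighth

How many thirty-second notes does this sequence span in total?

In thirty-second notes: dotted whole note = 48; half = 16; thirty-second = 1; dotted quarter = 12; thirty-second note = 1; dotted whole = 48; quarter note = 8; thirty-second note = 1; eighth = 4.
Altogether 48 + 16 + 1 + 12 + 1 + 48 + 8 + 1 + 4 = 139 thirty-second notes.

139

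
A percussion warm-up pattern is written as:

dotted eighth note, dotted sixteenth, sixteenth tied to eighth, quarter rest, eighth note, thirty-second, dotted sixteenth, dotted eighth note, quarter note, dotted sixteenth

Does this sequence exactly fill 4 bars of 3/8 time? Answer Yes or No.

One bar of 3/8 = 12 thirty-second notes, so 4 bars = 48.
Convert each value to thirty-second notes: dotted eighth note = 6; dotted sixteenth = 3; sixteenth tied to eighth (sixteenth + eighth) = 6; quarter rest = 8; eighth note = 4; thirty-second = 1; dotted sixteenth = 3; dotted eighth note = 6; quarter note = 8; dotted sixteenth = 3.
Total: 6 + 3 + 6 + 8 + 4 + 1 + 3 + 6 + 8 + 3 = 48.
48 equals 48, so the answer is Yes.

Yes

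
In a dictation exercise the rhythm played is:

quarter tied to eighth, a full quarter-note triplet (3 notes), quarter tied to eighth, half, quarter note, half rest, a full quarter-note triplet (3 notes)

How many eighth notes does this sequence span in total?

24

Each duration in eighth notes: quarter tied to eighth (quarter + eighth) = 3; a full quarter-note triplet (3 notes) (three triplet quarters span one half) = 4; quarter tied to eighth (quarter + eighth) = 3; half = 4; quarter note = 2; half rest = 4; a full quarter-note triplet (3 notes) (three triplet quarters span one half) = 4.
Adding: 3 + 4 + 3 + 4 + 2 + 4 + 4 = 24 eighth notes.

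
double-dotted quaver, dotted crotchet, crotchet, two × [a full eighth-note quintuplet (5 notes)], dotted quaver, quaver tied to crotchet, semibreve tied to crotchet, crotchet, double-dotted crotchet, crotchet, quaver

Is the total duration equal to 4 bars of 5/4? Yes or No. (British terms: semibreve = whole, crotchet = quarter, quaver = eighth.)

One bar of 5/4 = 40 thirty-second notes, so 4 bars = 160.
Convert each value to thirty-second notes: double-dotted quaver = 7; dotted crotchet = 12; crotchet = 8; a full eighth-note quintuplet (5 notes) (five quintuplet eighths span one half) = 16; a full eighth-note quintuplet (5 notes) (five quintuplet eighths span one half) = 16; dotted quaver = 6; quaver tied to crotchet (quaver + crotchet) = 12; semibreve tied to crotchet (semibreve + crotchet) = 40; crotchet = 8; double-dotted crotchet = 14; crotchet = 8; quaver = 4.
Altogether 7 + 12 + 8 + 16 + 16 + 6 + 12 + 40 + 8 + 14 + 8 + 4 = 151.
151 falls short of 160, so the answer is No.

No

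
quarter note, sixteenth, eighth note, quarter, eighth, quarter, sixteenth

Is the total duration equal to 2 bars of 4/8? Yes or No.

One bar of 4/8 = 8 sixteenth notes, so 2 bars = 16.
Convert each value to sixteenth notes: quarter note = 4; sixteenth = 1; eighth note = 2; quarter = 4; eighth = 2; quarter = 4; sixteenth = 1.
Adding: 4 + 1 + 2 + 4 + 2 + 4 + 1 = 18.
18 exceeds 16, so the answer is No.

No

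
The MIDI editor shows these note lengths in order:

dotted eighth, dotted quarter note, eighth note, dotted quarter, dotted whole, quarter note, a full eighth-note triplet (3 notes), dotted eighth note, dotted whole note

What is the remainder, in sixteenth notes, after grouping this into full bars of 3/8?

One bar of 3/8 = 6 sixteenth notes.
In sixteenth notes: dotted eighth = 3; dotted quarter note = 6; eighth note = 2; dotted quarter = 6; dotted whole = 24; quarter note = 4; a full eighth-note triplet (3 notes) (three triplet eighths span one quarter) = 4; dotted eighth note = 3; dotted whole note = 24.
Sum: 3 + 6 + 2 + 6 + 24 + 4 + 4 + 3 + 24 = 76.
76 ÷ 6 = 12 complete bars with 4 sixteenth notes remaining.

4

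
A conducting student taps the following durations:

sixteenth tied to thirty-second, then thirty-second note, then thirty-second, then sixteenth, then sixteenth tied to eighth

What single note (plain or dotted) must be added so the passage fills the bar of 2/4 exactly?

dotted sixteenth note

The bar of 2/4 = 16 thirty-second notes.
Each duration in thirty-second notes: sixteenth tied to thirty-second (sixteenth + thirty-second) = 3; thirty-second note = 1; thirty-second = 1; sixteenth = 2; sixteenth tied to eighth (sixteenth + eighth) = 6.
Altogether 3 + 1 + 1 + 2 + 6 = 13.
Remaining: 16 − 13 = 3 thirty-second notes, which is a dotted sixteenth note.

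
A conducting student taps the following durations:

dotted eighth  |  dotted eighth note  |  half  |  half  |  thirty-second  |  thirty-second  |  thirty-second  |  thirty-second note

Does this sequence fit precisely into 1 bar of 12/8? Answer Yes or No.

One bar of 12/8 = 48 thirty-second notes.
Working in thirty-second notes: dotted eighth = 6; dotted eighth note = 6; half = 16; half = 16; thirty-second = 1; thirty-second = 1; thirty-second = 1; thirty-second note = 1.
Altogether 6 + 6 + 16 + 16 + 1 + 1 + 1 + 1 = 48.
48 equals 48, so the answer is Yes.

Yes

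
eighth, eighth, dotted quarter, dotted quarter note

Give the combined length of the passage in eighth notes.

8

Working in eighth notes: eighth = 1; eighth = 1; dotted quarter = 3; dotted quarter note = 3.
Adding: 1 + 1 + 3 + 3 = 8 eighth notes.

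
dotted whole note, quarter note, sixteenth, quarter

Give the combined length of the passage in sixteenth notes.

Working in sixteenth notes: dotted whole note = 24; quarter note = 4; sixteenth = 1; quarter = 4.
Adding: 24 + 4 + 1 + 4 = 33 sixteenth notes.

33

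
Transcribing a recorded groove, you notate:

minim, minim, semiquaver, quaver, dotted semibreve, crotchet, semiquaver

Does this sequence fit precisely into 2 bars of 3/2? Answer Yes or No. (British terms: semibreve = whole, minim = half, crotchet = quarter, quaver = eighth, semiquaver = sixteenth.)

Yes

One bar of 3/2 = 24 sixteenth notes, so 2 bars = 48.
Working in sixteenth notes: minim = 8; minim = 8; semiquaver = 1; quaver = 2; dotted semibreve = 24; crotchet = 4; semiquaver = 1.
Total: 8 + 8 + 1 + 2 + 24 + 4 + 1 = 48.
48 equals 48, so the answer is Yes.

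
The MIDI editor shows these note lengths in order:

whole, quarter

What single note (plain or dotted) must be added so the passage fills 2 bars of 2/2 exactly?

dotted half note

2 bars of 2/2 = 8 quarter notes.
Working in quarter notes: whole = 4; quarter = 1.
Sum: 4 + 1 = 5.
Remaining: 8 − 5 = 3 quarter notes, which is a dotted half note.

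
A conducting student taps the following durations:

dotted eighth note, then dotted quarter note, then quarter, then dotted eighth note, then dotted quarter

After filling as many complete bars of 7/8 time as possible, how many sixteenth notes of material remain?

One bar of 7/8 = 14 sixteenth notes.
Express everything in sixteenth notes: dotted eighth note = 3; dotted quarter note = 6; quarter = 4; dotted eighth note = 3; dotted quarter = 6.
Total: 3 + 6 + 4 + 3 + 6 = 22.
22 ÷ 14 = 1 complete bar with 8 sixteenth notes remaining.

8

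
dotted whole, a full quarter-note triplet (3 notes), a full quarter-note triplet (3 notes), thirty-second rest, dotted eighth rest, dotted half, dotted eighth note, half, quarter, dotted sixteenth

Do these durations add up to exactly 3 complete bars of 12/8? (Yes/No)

One bar of 12/8 = 48 thirty-second notes, so 3 bars = 144.
Working in thirty-second notes: dotted whole = 48; a full quarter-note triplet (3 notes) (three triplet quarters span one half) = 16; a full quarter-note triplet (3 notes) (three triplet quarters span one half) = 16; thirty-second rest = 1; dotted eighth rest = 6; dotted half = 24; dotted eighth note = 6; half = 16; quarter = 8; dotted sixteenth = 3.
Sum: 48 + 16 + 16 + 1 + 6 + 24 + 6 + 16 + 8 + 3 = 144.
144 equals 144, so the answer is Yes.

Yes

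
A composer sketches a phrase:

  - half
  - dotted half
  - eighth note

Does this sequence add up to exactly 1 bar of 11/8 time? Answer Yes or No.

One bar of 11/8 = 11 eighth notes.
Convert each value to eighth notes: half = 4; dotted half = 6; eighth note = 1.
Total: 4 + 6 + 1 = 11.
11 equals 11, so the answer is Yes.

Yes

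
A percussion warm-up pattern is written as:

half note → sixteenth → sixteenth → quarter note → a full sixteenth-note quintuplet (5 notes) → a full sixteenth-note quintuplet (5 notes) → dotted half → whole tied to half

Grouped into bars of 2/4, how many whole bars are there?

7

One bar of 2/4 = 8 sixteenth notes.
In sixteenth notes: half note = 8; sixteenth = 1; sixteenth = 1; quarter note = 4; a full sixteenth-note quintuplet (5 notes) (five quintuplet sixteenths span one quarter) = 4; a full sixteenth-note quintuplet (5 notes) (five quintuplet sixteenths span one quarter) = 4; dotted half = 12; whole tied to half (whole + half) = 24.
Altogether 8 + 1 + 1 + 4 + 4 + 4 + 12 + 24 = 58.
58 ÷ 8 = 7 complete bars with 2 left over.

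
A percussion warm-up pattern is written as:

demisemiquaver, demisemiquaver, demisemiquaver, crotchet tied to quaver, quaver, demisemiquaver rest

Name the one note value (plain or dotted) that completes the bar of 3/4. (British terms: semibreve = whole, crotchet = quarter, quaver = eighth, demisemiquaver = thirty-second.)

The bar of 3/4 = 24 thirty-second notes.
Each duration in thirty-second notes: demisemiquaver = 1; demisemiquaver = 1; demisemiquaver = 1; crotchet tied to quaver (crotchet + quaver) = 12; quaver = 4; demisemiquaver rest = 1.
Total: 1 + 1 + 1 + 12 + 4 + 1 = 20.
Remaining: 24 − 20 = 4 thirty-second notes, which is a eighth note.

eighth note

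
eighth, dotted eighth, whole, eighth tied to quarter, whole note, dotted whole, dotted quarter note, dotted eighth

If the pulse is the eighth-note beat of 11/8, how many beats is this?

One eighth-note beat = 2 sixteenth notes.
Each duration in sixteenth notes: eighth = 2; dotted eighth = 3; whole = 16; eighth tied to quarter (eighth + quarter) = 6; whole note = 16; dotted whole = 24; dotted quarter note = 6; dotted eighth = 3.
Total: 2 + 3 + 16 + 6 + 16 + 24 + 6 + 3 = 76.
76 ÷ 2 = 38 beats.

38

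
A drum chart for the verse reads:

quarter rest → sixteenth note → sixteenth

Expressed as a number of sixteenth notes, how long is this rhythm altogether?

6

Working in sixteenth notes: quarter rest = 4; sixteenth note = 1; sixteenth = 1.
Altogether 4 + 1 + 1 = 6 sixteenth notes.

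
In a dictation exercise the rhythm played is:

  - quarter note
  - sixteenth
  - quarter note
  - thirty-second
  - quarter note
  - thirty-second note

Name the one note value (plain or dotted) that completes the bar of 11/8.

The bar of 11/8 = 44 thirty-second notes.
Working in thirty-second notes: quarter note = 8; sixteenth = 2; quarter note = 8; thirty-second = 1; quarter note = 8; thirty-second note = 1.
Total: 8 + 2 + 8 + 1 + 8 + 1 = 28.
Remaining: 44 − 28 = 16 thirty-second notes, which is a half note.

half note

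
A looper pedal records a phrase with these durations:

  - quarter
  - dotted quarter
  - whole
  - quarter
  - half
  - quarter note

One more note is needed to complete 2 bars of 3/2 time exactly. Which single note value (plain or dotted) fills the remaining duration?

dotted quarter note

2 bars of 3/2 = 24 eighth notes.
Working in eighth notes: quarter = 2; dotted quarter = 3; whole = 8; quarter = 2; half = 4; quarter note = 2.
Sum: 2 + 3 + 8 + 2 + 4 + 2 = 21.
Remaining: 24 − 21 = 3 eighth notes, which is a dotted quarter note.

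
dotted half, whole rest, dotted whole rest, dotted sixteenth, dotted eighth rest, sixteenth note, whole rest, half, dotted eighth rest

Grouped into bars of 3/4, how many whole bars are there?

One bar of 3/4 = 24 thirty-second notes.
Each duration in thirty-second notes: dotted half = 24; whole rest = 32; dotted whole rest = 48; dotted sixteenth = 3; dotted eighth rest = 6; sixteenth note = 2; whole rest = 32; half = 16; dotted eighth rest = 6.
Sum: 24 + 32 + 48 + 3 + 6 + 2 + 32 + 16 + 6 = 169.
169 ÷ 24 = 7 complete bars with 1 left over.

7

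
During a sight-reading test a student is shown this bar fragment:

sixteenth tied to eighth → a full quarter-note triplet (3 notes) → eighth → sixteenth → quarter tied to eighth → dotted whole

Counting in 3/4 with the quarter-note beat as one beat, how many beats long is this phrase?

One quarter-note beat = 4 sixteenth notes.
Convert each value to sixteenth notes: sixteenth tied to eighth (sixteenth + eighth) = 3; a full quarter-note triplet (3 notes) (three triplet quarters span one half) = 8; eighth = 2; sixteenth = 1; quarter tied to eighth (quarter + eighth) = 6; dotted whole = 24.
Altogether 3 + 8 + 2 + 1 + 6 + 24 = 44.
44 ÷ 4 = 11 beats.

11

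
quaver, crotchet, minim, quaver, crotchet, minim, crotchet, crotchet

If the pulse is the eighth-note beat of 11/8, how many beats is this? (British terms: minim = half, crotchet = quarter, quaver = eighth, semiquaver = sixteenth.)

18

One eighth-note beat = 2 sixteenth notes.
In sixteenth notes: quaver = 2; crotchet = 4; minim = 8; quaver = 2; crotchet = 4; minim = 8; crotchet = 4; crotchet = 4.
Total: 2 + 4 + 8 + 2 + 4 + 8 + 4 + 4 = 36.
36 ÷ 2 = 18 beats.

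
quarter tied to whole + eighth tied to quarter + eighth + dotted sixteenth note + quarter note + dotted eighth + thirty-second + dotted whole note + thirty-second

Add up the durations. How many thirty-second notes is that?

Working in thirty-second notes: quarter tied to whole (quarter + whole) = 40; eighth tied to quarter (eighth + quarter) = 12; eighth = 4; dotted sixteenth note = 3; quarter note = 8; dotted eighth = 6; thirty-second = 1; dotted whole note = 48; thirty-second = 1.
Altogether 40 + 12 + 4 + 3 + 8 + 6 + 1 + 48 + 1 = 123 thirty-second notes.

123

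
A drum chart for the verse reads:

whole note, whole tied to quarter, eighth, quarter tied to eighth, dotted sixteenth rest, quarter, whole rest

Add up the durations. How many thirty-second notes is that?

Express everything in thirty-second notes: whole note = 32; whole tied to quarter (whole + quarter) = 40; eighth = 4; quarter tied to eighth (quarter + eighth) = 12; dotted sixteenth rest = 3; quarter = 8; whole rest = 32.
Sum: 32 + 40 + 4 + 12 + 3 + 8 + 32 = 131 thirty-second notes.

131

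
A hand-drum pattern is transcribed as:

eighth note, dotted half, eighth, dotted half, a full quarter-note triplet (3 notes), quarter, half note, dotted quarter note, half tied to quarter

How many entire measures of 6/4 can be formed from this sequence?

2

One bar of 6/4 = 12 eighth notes.
Convert each value to eighth notes: eighth note = 1; dotted half = 6; eighth = 1; dotted half = 6; a full quarter-note triplet (3 notes) (three triplet quarters span one half) = 4; quarter = 2; half note = 4; dotted quarter note = 3; half tied to quarter (half + quarter) = 6.
Total: 1 + 6 + 1 + 6 + 4 + 2 + 4 + 3 + 6 = 33.
33 ÷ 12 = 2 complete bars with 9 left over.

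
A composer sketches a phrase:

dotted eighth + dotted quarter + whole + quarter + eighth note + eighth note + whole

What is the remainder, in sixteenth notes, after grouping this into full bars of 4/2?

17

One bar of 4/2 = 32 sixteenth notes.
Working in sixteenth notes: dotted eighth = 3; dotted quarter = 6; whole = 16; quarter = 4; eighth note = 2; eighth note = 2; whole = 16.
Sum: 3 + 6 + 16 + 4 + 2 + 2 + 16 = 49.
49 ÷ 32 = 1 complete bar with 17 sixteenth notes remaining.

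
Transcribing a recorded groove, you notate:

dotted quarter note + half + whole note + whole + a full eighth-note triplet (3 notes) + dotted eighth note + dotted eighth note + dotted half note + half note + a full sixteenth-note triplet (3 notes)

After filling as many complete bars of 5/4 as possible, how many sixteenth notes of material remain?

18

One bar of 5/4 = 20 sixteenth notes.
Each duration in sixteenth notes: dotted quarter note = 6; half = 8; whole note = 16; whole = 16; a full eighth-note triplet (3 notes) (three triplet eighths span one quarter) = 4; dotted eighth note = 3; dotted eighth note = 3; dotted half note = 12; half note = 8; a full sixteenth-note triplet (3 notes) (three triplet sixteenths span one eighth) = 2.
Total: 6 + 8 + 16 + 16 + 4 + 3 + 3 + 12 + 8 + 2 = 78.
78 ÷ 20 = 3 complete bars with 18 sixteenth notes remaining.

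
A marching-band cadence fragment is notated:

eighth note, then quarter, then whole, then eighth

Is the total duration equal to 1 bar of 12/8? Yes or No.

Yes

One bar of 12/8 = 12 eighth notes.
Express everything in eighth notes: eighth note = 1; quarter = 2; whole = 8; eighth = 1.
Total: 1 + 2 + 8 + 1 = 12.
12 equals 12, so the answer is Yes.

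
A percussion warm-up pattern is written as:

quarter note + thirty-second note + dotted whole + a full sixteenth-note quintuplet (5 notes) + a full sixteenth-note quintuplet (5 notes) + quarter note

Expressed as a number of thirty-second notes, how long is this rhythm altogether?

81

Express everything in thirty-second notes: quarter note = 8; thirty-second note = 1; dotted whole = 48; a full sixteenth-note quintuplet (5 notes) (five quintuplet sixteenths span one quarter) = 8; a full sixteenth-note quintuplet (5 notes) (five quintuplet sixteenths span one quarter) = 8; quarter note = 8.
Adding: 8 + 1 + 48 + 8 + 8 + 8 = 81 thirty-second notes.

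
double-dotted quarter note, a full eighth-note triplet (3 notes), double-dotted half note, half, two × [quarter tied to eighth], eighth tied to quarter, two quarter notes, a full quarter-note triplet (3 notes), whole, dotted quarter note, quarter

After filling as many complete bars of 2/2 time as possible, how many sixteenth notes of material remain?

One bar of 2/2 = 16 sixteenth notes.
Working in sixteenth notes: double-dotted quarter note = 7; a full eighth-note triplet (3 notes) (three triplet eighths span one quarter) = 4; double-dotted half note = 14; half = 8; quarter tied to eighth (quarter + eighth) = 6; quarter tied to eighth (quarter + eighth) = 6; eighth tied to quarter (eighth + quarter) = 6; quarter note = 4; quarter note = 4; a full quarter-note triplet (3 notes) (three triplet quarters span one half) = 8; whole = 16; dotted quarter note = 6; quarter = 4.
Total: 7 + 4 + 14 + 8 + 6 + 6 + 6 + 4 + 4 + 8 + 16 + 6 + 4 = 93.
93 ÷ 16 = 5 complete bars with 13 sixteenth notes remaining.

13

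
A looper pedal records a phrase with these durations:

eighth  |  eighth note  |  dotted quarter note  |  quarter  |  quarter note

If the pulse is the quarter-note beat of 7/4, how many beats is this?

One quarter-note beat = 2 eighth notes.
In eighth notes: eighth = 1; eighth note = 1; dotted quarter note = 3; quarter = 2; quarter note = 2.
Total: 1 + 1 + 3 + 2 + 2 = 9.
9 ÷ 2 = 4.5 beats.

4.5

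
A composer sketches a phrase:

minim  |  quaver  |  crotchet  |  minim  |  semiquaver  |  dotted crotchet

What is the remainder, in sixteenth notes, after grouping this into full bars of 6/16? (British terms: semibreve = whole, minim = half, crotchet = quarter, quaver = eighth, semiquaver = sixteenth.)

One bar of 6/16 = 6 sixteenth notes.
In sixteenth notes: minim = 8; quaver = 2; crotchet = 4; minim = 8; semiquaver = 1; dotted crotchet = 6.
Altogether 8 + 2 + 4 + 8 + 1 + 6 = 29.
29 ÷ 6 = 4 complete bars with 5 sixteenth notes remaining.

5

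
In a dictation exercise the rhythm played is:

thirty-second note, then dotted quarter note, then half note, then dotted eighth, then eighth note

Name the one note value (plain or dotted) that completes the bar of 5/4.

thirty-second note

The bar of 5/4 = 40 thirty-second notes.
Convert each value to thirty-second notes: thirty-second note = 1; dotted quarter note = 12; half note = 16; dotted eighth = 6; eighth note = 4.
Total: 1 + 12 + 16 + 6 + 4 = 39.
Remaining: 40 − 39 = 1 thirty-second note, which is a thirty-second note.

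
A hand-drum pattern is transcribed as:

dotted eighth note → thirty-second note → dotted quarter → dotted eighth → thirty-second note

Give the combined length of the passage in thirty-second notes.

Each duration in thirty-second notes: dotted eighth note = 6; thirty-second note = 1; dotted quarter = 12; dotted eighth = 6; thirty-second note = 1.
Total: 6 + 1 + 12 + 6 + 1 = 26 thirty-second notes.

26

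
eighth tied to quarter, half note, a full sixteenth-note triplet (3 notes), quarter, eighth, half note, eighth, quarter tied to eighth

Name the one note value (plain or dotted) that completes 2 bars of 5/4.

2 bars of 5/4 = 20 eighth notes.
Express everything in eighth notes: eighth tied to quarter (eighth + quarter) = 3; half note = 4; a full sixteenth-note triplet (3 notes) (three triplet sixteenths span one eighth) = 1; quarter = 2; eighth = 1; half note = 4; eighth = 1; quarter tied to eighth (quarter + eighth) = 3.
Sum: 3 + 4 + 1 + 2 + 1 + 4 + 1 + 3 = 19.
Remaining: 20 − 19 = 1 eighth note, which is a eighth note.

eighth note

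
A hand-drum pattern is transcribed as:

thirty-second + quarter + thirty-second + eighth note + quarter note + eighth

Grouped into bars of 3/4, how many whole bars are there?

1

One bar of 3/4 = 24 thirty-second notes.
In thirty-second notes: thirty-second = 1; quarter = 8; thirty-second = 1; eighth note = 4; quarter note = 8; eighth = 4.
Adding: 1 + 8 + 1 + 4 + 8 + 4 = 26.
26 ÷ 24 = 1 complete bar with 2 left over.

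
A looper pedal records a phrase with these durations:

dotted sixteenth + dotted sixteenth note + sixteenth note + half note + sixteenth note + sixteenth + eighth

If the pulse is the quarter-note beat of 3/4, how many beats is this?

One quarter-note beat = 8 thirty-second notes.
Working in thirty-second notes: dotted sixteenth = 3; dotted sixteenth note = 3; sixteenth note = 2; half note = 16; sixteenth note = 2; sixteenth = 2; eighth = 4.
Altogether 3 + 3 + 2 + 16 + 2 + 2 + 4 = 32.
32 ÷ 8 = 4 beats.

4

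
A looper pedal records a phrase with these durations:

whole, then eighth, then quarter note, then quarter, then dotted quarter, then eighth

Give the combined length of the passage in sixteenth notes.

34

Working in sixteenth notes: whole = 16; eighth = 2; quarter note = 4; quarter = 4; dotted quarter = 6; eighth = 2.
Altogether 16 + 2 + 4 + 4 + 6 + 2 = 34 sixteenth notes.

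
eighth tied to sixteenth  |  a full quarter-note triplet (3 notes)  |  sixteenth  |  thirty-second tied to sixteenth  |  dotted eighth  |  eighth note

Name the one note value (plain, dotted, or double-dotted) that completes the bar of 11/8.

The bar of 11/8 = 44 thirty-second notes.
Convert each value to thirty-second notes: eighth tied to sixteenth (eighth + sixteenth) = 6; a full quarter-note triplet (3 notes) (three triplet quarters span one half) = 16; sixteenth = 2; thirty-second tied to sixteenth (thirty-second + sixteenth) = 3; dotted eighth = 6; eighth note = 4.
Sum: 6 + 16 + 2 + 3 + 6 + 4 = 37.
Remaining: 44 − 37 = 7 thirty-second notes, which is a double-dotted eighth note.

double-dotted eighth note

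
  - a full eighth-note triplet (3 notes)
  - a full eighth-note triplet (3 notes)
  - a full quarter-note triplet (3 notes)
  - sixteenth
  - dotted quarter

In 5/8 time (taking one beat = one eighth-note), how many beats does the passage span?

One eighth-note beat = 2 sixteenth notes.
In sixteenth notes: a full eighth-note triplet (3 notes) (three triplet eighths span one quarter) = 4; a full eighth-note triplet (3 notes) (three triplet eighths span one quarter) = 4; a full quarter-note triplet (3 notes) (three triplet quarters span one half) = 8; sixteenth = 1; dotted quarter = 6.
Sum: 4 + 4 + 8 + 1 + 6 = 23.
23 ÷ 2 = 11.5 beats.

11.5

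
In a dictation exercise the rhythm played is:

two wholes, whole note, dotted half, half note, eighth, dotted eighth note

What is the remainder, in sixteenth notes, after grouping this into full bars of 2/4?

1

One bar of 2/4 = 8 sixteenth notes.
Working in sixteenth notes: whole = 16; whole = 16; whole note = 16; dotted half = 12; half note = 8; eighth = 2; dotted eighth note = 3.
Adding: 16 + 16 + 16 + 12 + 8 + 2 + 3 = 73.
73 ÷ 8 = 9 complete bars with 1 sixteenth note remaining.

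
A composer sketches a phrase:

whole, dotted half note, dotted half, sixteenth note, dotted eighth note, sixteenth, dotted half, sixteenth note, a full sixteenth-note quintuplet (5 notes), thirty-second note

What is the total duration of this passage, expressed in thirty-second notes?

In thirty-second notes: whole = 32; dotted half note = 24; dotted half = 24; sixteenth note = 2; dotted eighth note = 6; sixteenth = 2; dotted half = 24; sixteenth note = 2; a full sixteenth-note quintuplet (5 notes) (five quintuplet sixteenths span one quarter) = 8; thirty-second note = 1.
Sum: 32 + 24 + 24 + 2 + 6 + 2 + 24 + 2 + 8 + 1 = 125 thirty-second notes.

125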